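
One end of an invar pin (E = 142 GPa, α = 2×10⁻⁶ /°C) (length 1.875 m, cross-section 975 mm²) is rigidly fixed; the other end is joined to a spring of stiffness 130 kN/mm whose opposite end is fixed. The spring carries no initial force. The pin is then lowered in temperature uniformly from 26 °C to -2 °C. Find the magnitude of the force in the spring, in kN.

If the spring were absent the pin would shorten by αΔT L = 2×10⁻⁶ × 28 × 1875 = 0.105 mm.
With a force P in the spring, the elastic change of the pin is PL/(AE) and that of the spring is P/k; compatibility requires their sum to equal δ_free.
P [ L/(AE) + 1/k ] = δ_free → P [ 1875/(975×142×10³) + 1/(130×10³) ] = 0.105.
P = 0.105 / 2.124×10⁻⁵ = 4945 N.

P ≈ 4.94 kN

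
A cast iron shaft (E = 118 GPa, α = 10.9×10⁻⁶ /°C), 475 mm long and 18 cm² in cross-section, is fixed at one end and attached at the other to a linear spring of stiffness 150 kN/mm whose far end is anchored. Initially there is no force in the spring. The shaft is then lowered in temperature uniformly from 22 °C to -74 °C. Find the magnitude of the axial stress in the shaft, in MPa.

σ ≈ 31 MPa (tensile)

The unrestrained thermal change is αΔT L = 10.9×10⁻⁶ × 96 × 475 = 0.497 mm.
Let P be the tensile force in the spring. The shaft extends elastically by PL/(AE) and the spring stretches by P/k; together these equal δ_free.
So P = δ_free / [L/(AE) + 1/k] = 0.497 / [ 475/(1800×118×10³) + 1/(150×10³) ].
P = 0.497 / 8.903×10⁻⁶ = 55830 N.
σ = P/A = 55830/1800 = 31.02 MPa.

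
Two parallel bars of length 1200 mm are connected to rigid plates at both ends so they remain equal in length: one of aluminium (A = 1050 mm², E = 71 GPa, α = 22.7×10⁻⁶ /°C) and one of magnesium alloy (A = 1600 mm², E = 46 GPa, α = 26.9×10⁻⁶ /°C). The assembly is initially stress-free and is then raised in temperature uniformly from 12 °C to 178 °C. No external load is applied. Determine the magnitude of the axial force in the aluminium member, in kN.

P ≈ 25.8 kN (tensile in the aluminium)

Equilibrium of a rigid end plate with no external load gives equal and opposite internal forces ±P in the two members. Since α_{magnesium alloy} > α_{aluminium}, heating drives the magnesium alloy into compression and the aluminium into tension.
Equating the net (thermal + elastic) strains gives |α₁ − α₂|·ΔT = P·[1/(A₁E₁) + 1/(A₂E₂)].
|α₁ − α₂|·ΔT = 4.2×10⁻⁶ × 166 = 0.0006972.
1/(A₁E₁) + 1/(A₂E₂) = 1/(1050×71×10³) + 1/(1600×46×10³) = 2.7×10⁻⁸ N⁻¹.
So P = 0.0006972 / 2.7×10⁻⁸ = 25.82 kN.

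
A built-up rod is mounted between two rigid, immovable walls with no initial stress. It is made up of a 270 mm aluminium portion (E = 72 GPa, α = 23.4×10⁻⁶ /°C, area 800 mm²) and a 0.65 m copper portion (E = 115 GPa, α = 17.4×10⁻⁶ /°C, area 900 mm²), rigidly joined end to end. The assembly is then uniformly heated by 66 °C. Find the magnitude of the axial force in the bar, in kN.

If the supports were absent, the total length change would be Σ αᵢΔT Lᵢ = 23.4×10⁻⁶×66×270 + 17.4×10⁻⁶×66×650 = 1.163 mm.
Since the ends are fixed, an axial force P builds up, equal in every segment, with P · Σ Lᵢ/(AᵢEᵢ) = δ_free.
The series flexibility is Σ Lᵢ/(AᵢEᵢ) = 270/(800×72×10³) + 650/(900×115×10³) = 1.097×10⁻⁵ mm/N.
So P = 1.163 / 1.097×10⁻⁵ = 106.1 kN, compressive.

P ≈ 106 kN (compressive)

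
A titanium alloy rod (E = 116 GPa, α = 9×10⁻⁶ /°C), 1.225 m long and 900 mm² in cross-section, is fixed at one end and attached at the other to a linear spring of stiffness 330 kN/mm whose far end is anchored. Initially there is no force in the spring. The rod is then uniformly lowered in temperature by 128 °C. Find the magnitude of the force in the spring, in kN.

Free thermal contraction: δ_free = αΔT L = 9×10⁻⁶ × 128 × 1225 = 1.411 mm.
With a force P in the spring, the elastic change of the rod is PL/(AE) and that of the spring is P/k; compatibility requires their sum to equal δ_free.
P [ L/(AE) + 1/k ] = δ_free → P [ 1225/(900×116×10³) + 1/(330×10³) ] = 1.411.
P = 1.411 / 1.476×10⁻⁵ = 95580 N.

P ≈ 95.6 kN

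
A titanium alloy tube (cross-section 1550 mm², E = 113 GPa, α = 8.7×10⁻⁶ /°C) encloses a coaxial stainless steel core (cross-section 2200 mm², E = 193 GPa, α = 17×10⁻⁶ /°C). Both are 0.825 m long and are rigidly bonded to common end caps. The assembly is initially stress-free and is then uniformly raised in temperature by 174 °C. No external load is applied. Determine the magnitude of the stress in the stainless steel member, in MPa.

The stainless steel has the larger α, so on heating it would change length more than the titanium alloy if both were free. The rigid plates force a common final length, so the stainless steel is put into compression and the titanium alloy into tension, with equal and opposite forces P (no external load).
Setting the final lengths equal and cancelling L: (α₁ − α₂)ΔT = P/(A₁E₁) + P/(A₂E₂).
|α₁ − α₂|·ΔT = 8.3×10⁻⁶ × 174 = 0.001444.
1/(A₁E₁) + 1/(A₂E₂) = 1/(1550×113×10³) + 1/(2200×193×10³) = 8.065×10⁻⁹ N⁻¹.
So P = 0.001444 / 8.065×10⁻⁹ = 179.1 kN.
σ_{stainless steel} = P/A₂ = 179100/2200 = 81.4 MPa, compressive.

σ ≈ 81.4 MPa (compressive)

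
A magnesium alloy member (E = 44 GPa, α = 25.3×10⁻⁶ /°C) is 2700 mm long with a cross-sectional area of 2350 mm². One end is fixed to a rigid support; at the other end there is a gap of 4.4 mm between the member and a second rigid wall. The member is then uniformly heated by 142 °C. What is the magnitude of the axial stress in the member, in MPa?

σ ≈ 86.4 MPa (compressive)

Free thermal elongation = αΔT L = 25.3×10⁻⁶ × 142 × 2700 = 9.7 mm.
After closing the 4.4 mm clearance, 9.7 − 4.4 = 5.3 mm of expansion remains to be suppressed by the wall.
That suppressed elongation corresponds to σ = E·Δ/L = 44×10³ × 5.3/2700 = 86.37 MPa.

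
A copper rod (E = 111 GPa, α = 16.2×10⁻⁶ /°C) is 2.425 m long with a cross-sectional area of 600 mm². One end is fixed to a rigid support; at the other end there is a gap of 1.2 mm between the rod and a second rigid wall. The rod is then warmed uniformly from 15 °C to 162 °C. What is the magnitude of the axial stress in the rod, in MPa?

If the wall were absent the rod would grow by αΔT L = 16.2×10⁻⁶ × 147 × 2425 = 5.775 mm.
This exceeds the 1.2 mm gap, so the wall pushes back. The portion of expansion that must be recovered elastically is δ_free − gap = 5.775 − 1.2 = 4.575 mm.
So σ = E(δ_free − g)/L = 111×10³ × 4.575/2425 = 209.4 MPa.

σ ≈ 209 MPa (compressive)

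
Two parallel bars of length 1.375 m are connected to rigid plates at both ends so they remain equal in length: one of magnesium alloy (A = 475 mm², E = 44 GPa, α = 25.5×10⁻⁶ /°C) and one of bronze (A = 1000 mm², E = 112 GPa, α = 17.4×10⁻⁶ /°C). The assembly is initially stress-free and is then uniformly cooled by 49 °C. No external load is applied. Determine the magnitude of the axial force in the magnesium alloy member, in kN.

P ≈ 6.99 kN (tensile in the magnesium alloy)

Both members must finish at the same length. With the larger α, the magnesium alloy tends to over-contract; the plates restrain it, putting the magnesium alloy in tension and the bronze in compression. With no external load the two internal forces are equal and opposite, magnitude P.
Compatibility of the two members (thermal + elastic change equal): (α₁ − α₂)ΔT = P·[1/(A₁E₁) + 1/(A₂E₂)].
|α₁ − α₂|·ΔT = 8.1×10⁻⁶ × 49 = 0.0003969.
1/(A₁E₁) + 1/(A₂E₂) = 1/(475×44×10³) + 1/(1000×112×10³) = 5.678×10⁻⁸ N⁻¹.
So P = 0.0003969 / 5.678×10⁻⁸ = 6.991 kN.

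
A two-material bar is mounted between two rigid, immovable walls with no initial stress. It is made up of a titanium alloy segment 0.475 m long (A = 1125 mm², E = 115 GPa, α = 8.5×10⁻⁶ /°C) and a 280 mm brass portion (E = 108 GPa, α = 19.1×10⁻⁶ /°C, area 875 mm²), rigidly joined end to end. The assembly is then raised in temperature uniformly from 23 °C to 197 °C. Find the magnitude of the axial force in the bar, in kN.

Free thermal expansion of the whole bar: Σ αᵢΔT Lᵢ = 8.5×10⁻⁶×174×475 + 19.1×10⁻⁶×174×280 = 1.633 mm.
The walls prevent any net length change, so an axial force P (same in every segment) develops. Compatibility: P · Σ Lᵢ/(AᵢEᵢ) = δ_free.
The series flexibility is Σ Lᵢ/(AᵢEᵢ) = 475/(1125×115×10³) + 280/(875×108×10³) = 6.634×10⁻⁶ mm/N.
Hence P = δ_free / Σ(L/AE) = 1.633/6.634×10⁻⁶ = 246.2 kN (compressive).

P ≈ 246 kN (compressive)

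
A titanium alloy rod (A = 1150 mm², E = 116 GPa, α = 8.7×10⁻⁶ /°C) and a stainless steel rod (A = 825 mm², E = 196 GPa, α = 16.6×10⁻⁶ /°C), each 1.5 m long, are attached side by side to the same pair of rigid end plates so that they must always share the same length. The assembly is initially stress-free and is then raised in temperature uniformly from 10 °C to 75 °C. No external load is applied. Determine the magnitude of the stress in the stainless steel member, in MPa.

σ ≈ 45.5 MPa (compressive)

The stainless steel has the larger α, so on heating it would change length more than the titanium alloy if both were free. The rigid plates force a common final length, so the stainless steel is put into compression and the titanium alloy into tension, with equal and opposite forces P (no external load).
Compatibility of the two members (thermal + elastic change equal): (α₁ − α₂)ΔT = P·[1/(A₁E₁) + 1/(A₂E₂)].
|α₁ − α₂|·ΔT = 7.9×10⁻⁶ × 65 = 0.0005135.
1/(A₁E₁) + 1/(A₂E₂) = 1/(1150×116×10³) + 1/(825×196×10³) = 1.368×10⁻⁸ N⁻¹.
So P = 0.0005135 / 1.368×10⁻⁸ = 37.54 kN.
σ_{stainless steel} = P/A₂ = 37540/825 = 45.5 MPa, compressive.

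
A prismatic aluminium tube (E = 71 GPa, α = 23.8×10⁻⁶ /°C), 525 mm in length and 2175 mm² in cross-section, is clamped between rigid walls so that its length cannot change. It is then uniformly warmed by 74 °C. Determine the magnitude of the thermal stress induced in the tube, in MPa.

σ ≈ 125 MPa (compressive)

Because both ends are immovable the net strain is zero, and the suppressed thermal strain is αΔT = 23.8×10⁻⁶ × 74 = 1761.2×10⁻⁶.
σ = EαΔT = 71×10³ × 23.8×10⁻⁶ × 74 = 125 MPa (compressive; the tube is trying to expand).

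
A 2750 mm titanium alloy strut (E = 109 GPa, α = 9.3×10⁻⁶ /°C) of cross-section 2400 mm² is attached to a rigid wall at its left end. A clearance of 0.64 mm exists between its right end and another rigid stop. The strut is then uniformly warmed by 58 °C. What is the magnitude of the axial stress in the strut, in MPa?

σ ≈ 33.4 MPa (compressive)

Free thermal elongation = αΔT L = 9.3×10⁻⁶ × 58 × 2750 = 1.483 mm.
This exceeds the 0.64 mm gap, so the wall pushes back. The portion of expansion that must be recovered elastically is δ_free − gap = 1.483 − 0.64 = 0.8433 mm.
That suppressed elongation corresponds to σ = E·Δ/L = 109×10³ × 0.8433/2750 = 33.43 MPa.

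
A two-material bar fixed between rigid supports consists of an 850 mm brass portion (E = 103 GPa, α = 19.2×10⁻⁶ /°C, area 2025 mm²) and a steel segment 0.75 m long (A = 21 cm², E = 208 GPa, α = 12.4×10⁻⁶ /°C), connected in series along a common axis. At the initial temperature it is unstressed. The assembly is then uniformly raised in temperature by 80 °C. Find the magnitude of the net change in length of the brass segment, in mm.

If the supports were absent, the total length change would be Σ αᵢΔT Lᵢ = 19.2×10⁻⁶×80×850 + 12.4×10⁻⁶×80×750 = 2.05 mm.
The walls prevent any net length change, so an axial force P (same in every segment) develops. Compatibility: P · Σ Lᵢ/(AᵢEᵢ) = δ_free.
Σ Lᵢ/(AᵢEᵢ) = 850/(2025×103×10³) + 750/(2100×208×10³) = 5.792×10⁻⁶ mm/N.
So P = 2.05 / 5.792×10⁻⁶ = 353.8 kN, compressive.
For the brass segment, free thermal change = 19.2×10⁻⁶×80×850 = 1.306 mm and elastic change from P = 353800×850/(2025×103×10³) = 1.442 mm; these oppose, so the net change is 0.136 mm (segment shortens).

|ΔL| ≈ 0.136 mm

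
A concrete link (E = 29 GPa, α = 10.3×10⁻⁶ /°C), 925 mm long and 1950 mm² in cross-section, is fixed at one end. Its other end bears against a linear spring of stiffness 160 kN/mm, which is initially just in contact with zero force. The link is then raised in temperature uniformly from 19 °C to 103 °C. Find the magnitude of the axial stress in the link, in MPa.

Free thermal expansion: δ_free = αΔT L = 10.3×10⁻⁶ × 84 × 925 = 0.8003 mm.
Let P be the compressive force at the spring. The link shortens elastically by PL/(AE) and the spring compresses by P/k; together these equal δ_free.
P [ L/(AE) + 1/k ] = δ_free → P [ 925/(1950×29×10³) + 1/(160×10³) ] = 0.8003.
P = 0.8003 / 2.261×10⁻⁵ = 35400 N.
σ = P/A = 35400/1950 = 18.15 MPa.

σ ≈ 18.2 MPa (compressive)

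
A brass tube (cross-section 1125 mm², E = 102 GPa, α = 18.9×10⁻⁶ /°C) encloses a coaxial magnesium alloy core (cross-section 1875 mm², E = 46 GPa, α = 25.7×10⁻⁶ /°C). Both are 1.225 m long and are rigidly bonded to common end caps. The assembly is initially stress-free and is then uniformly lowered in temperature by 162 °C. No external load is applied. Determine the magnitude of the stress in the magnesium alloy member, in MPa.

σ ≈ 28.9 MPa (tensile)

The magnesium alloy has the larger α, so on cooling it would change length more than the brass if both were free. The rigid plates force a common final length, so the magnesium alloy is put into tension and the brass into compression, with equal and opposite forces P (no external load).
Equating the net (thermal + elastic) strains gives |α₁ − α₂|·ΔT = P·[1/(A₁E₁) + 1/(A₂E₂)].
|α₁ − α₂|·ΔT = 6.8×10⁻⁶ × 162 = 0.001102.
1/(A₁E₁) + 1/(A₂E₂) = 1/(1125×102×10³) + 1/(1875×46×10³) = 2.031×10⁻⁸ N⁻¹.
So P = 0.001102 / 2.031×10⁻⁸ = 54.24 kN.
σ_{magnesium alloy} = P/A₂ = 54240/1875 = 28.93 MPa, tensile.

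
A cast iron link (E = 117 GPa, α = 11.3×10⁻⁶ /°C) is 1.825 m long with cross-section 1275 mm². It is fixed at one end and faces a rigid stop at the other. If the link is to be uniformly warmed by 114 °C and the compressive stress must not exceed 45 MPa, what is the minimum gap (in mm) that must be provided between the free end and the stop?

g ≈ 1.65 mm

With no wall the link would lengthen by αΔT L = 11.3×10⁻⁶ × 114 × 1825 = 2.351 mm.
At the allowable stress the elastic shortening the wall may impose is σL/E = 45 × 1825 / (117×10³) = 0.7019 mm.
So the gap has to take up the difference, g_min = δ_free − σL/E = 2.351 − 0.7019 = 1.649 mm.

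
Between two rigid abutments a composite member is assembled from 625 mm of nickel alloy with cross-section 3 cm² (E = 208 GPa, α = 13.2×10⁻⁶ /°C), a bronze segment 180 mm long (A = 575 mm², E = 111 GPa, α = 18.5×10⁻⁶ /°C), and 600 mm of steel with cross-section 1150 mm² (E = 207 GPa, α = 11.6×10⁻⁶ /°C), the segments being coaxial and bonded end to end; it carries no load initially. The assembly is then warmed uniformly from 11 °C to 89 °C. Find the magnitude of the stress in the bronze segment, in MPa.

If the supports were absent, the total length change would be Σ αᵢΔT Lᵢ = 13.2×10⁻⁶×78×625 + 18.5×10⁻⁶×78×180 + 11.6×10⁻⁶×78×600 = 1.446 mm.
Since the ends are fixed, an axial force P builds up, equal in every segment, with P · Σ Lᵢ/(AᵢEᵢ) = δ_free.
The series flexibility is Σ Lᵢ/(AᵢEᵢ) = 625/(300×208×10³) + 180/(575×111×10³) + 600/(1150×207×10³) = 1.536×10⁻⁵ mm/N.
P = 1.446 / 1.536×10⁻⁵ = 94170 N = 94.17 kN, compressive.
σ_{bronze} = P / A = 94170 / 575 = 163.8 MPa.

σ ≈ 164 MPa (compressive)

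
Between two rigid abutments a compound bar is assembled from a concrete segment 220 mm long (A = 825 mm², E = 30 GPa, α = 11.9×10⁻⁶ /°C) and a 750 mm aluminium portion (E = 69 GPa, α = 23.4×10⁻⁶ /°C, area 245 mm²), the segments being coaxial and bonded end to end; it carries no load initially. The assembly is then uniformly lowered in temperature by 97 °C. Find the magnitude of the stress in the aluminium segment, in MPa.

Free thermal contraction of the whole bar: Σ αᵢΔT Lᵢ = 11.9×10⁻⁶×97×220 + 23.4×10⁻⁶×97×750 = 1.956 mm.
Since the ends are fixed, an axial force P builds up, equal in every segment, with P · Σ Lᵢ/(AᵢEᵢ) = δ_free.
Σ Lᵢ/(AᵢEᵢ) = 220/(825×30×10³) + 750/(245×69×10³) = 5.325×10⁻⁵ mm/N.
P = 1.956 / 5.325×10⁻⁵ = 36730 N = 36.73 kN, tensile.
σ_{aluminium} = P / A = 36730 / 245 = 149.9 MPa.

σ ≈ 150 MPa (tensile)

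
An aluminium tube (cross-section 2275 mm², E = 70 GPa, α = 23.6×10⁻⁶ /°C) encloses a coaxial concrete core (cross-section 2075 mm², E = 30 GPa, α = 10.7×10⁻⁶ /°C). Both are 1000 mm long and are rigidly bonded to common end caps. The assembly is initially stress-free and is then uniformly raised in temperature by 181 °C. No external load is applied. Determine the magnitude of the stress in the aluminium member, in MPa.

σ ≈ 45.9 MPa (compressive)

Both members must finish at the same length. With the larger α, the aluminium tends to over-expand; the plates restrain it, putting the aluminium in compression and the concrete in tension. With no external load the two internal forces are equal and opposite, magnitude P.
Setting the final lengths equal and cancelling L: (α₁ − α₂)ΔT = P/(A₁E₁) + P/(A₂E₂).
|α₁ − α₂|·ΔT = 12.9×10⁻⁶ × 181 = 0.002335.
1/(A₁E₁) + 1/(A₂E₂) = 1/(2275×70×10³) + 1/(2075×30×10³) = 2.234×10⁻⁸ N⁻¹.
So P = 0.002335 / 2.234×10⁻⁸ = 104.5 kN.
σ_{aluminium} = P/A₁ = 104500/2275 = 45.93 MPa, compressive.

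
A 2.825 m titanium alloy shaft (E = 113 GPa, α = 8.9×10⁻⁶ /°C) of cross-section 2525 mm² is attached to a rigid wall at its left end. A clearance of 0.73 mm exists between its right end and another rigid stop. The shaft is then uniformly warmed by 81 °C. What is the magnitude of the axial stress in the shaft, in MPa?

Free thermal elongation = αΔT L = 8.9×10⁻⁶ × 81 × 2825 = 2.037 mm.
This exceeds the 0.73 mm gap, so the wall pushes back. The portion of expansion that must be recovered elastically is δ_free − gap = 2.037 − 0.73 = 1.307 mm.
So σ = E(δ_free − g)/L = 113×10³ × 1.307/2825 = 52.26 MPa.

σ ≈ 52.3 MPa (compressive)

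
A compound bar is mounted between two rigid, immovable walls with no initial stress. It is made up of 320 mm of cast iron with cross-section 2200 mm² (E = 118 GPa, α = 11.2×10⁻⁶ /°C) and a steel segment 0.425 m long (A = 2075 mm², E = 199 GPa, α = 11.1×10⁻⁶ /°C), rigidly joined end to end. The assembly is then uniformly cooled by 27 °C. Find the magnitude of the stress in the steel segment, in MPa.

σ ≈ 47.8 MPa (tensile)

With the walls removed the bar would change length by δ_free = Σ αᵢΔT Lᵢ = 11.2×10⁻⁶×27×320 + 11.1×10⁻⁶×27×425 = 0.2241 mm.
The walls prevent any net length change, so an axial force P (same in every segment) develops. Compatibility: P · Σ Lᵢ/(AᵢEᵢ) = δ_free.
Σ Lᵢ/(AᵢEᵢ) = 320/(2200×118×10³) + 425/(2075×199×10³) = 2.262×10⁻⁶ mm/N.
Hence P = δ_free / Σ(L/AE) = 0.2241/2.262×10⁻⁶ = 99.09 kN (tensile).
σ_{steel} = P / A = 99090 / 2075 = 47.76 MPa.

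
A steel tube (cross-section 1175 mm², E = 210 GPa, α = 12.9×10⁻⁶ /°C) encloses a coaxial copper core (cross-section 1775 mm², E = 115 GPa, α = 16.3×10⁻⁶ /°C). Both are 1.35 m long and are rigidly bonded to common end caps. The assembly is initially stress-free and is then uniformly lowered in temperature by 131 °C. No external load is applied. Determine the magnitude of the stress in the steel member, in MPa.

σ ≈ 42.3 MPa (compressive)

The copper has the larger α, so on cooling it would change length more than the steel if both were free. The rigid plates force a common final length, so the copper is put into tension and the steel into compression, with equal and opposite forces P (no external load).
Equating the net (thermal + elastic) strains gives |α₁ − α₂|·ΔT = P·[1/(A₁E₁) + 1/(A₂E₂)].
|α₁ − α₂|·ΔT = 3.4×10⁻⁶ × 131 = 0.0004454.
1/(A₁E₁) + 1/(A₂E₂) = 1/(1175×210×10³) + 1/(1775×115×10³) = 8.952×10⁻⁹ N⁻¹.
So P = 0.0004454 / 8.952×10⁻⁹ = 49.76 kN.
σ_{steel} = P/A₁ = 49760/1175 = 42.35 MPa, compressive.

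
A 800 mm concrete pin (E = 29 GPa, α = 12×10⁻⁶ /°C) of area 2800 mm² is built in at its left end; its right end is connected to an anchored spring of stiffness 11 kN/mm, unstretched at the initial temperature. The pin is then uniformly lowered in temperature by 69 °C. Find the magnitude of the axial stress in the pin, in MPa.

σ ≈ 2.35 MPa (tensile)

The unrestrained thermal change is αΔT L = 12×10⁻⁶ × 69 × 800 = 0.6624 mm.
With a force P in the spring, the elastic change of the pin is PL/(AE) and that of the spring is P/k; compatibility requires their sum to equal δ_free.
P [ L/(AE) + 1/k ] = δ_free → P [ 800/(2800×29×10³) + 1/(11×10³) ] = 0.6624.
P = 0.6624 / 0.0001008 = 6574 N.
σ = P/A = 6574/2800 = 2.348 MPa.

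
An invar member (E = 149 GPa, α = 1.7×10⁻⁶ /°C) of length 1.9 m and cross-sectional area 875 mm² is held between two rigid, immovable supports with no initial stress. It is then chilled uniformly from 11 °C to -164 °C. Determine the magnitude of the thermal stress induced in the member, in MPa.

σ ≈ 44.3 MPa (tensile)

With length fixed, the mechanical strain must cancel the thermal strain αΔT = 1.7×10⁻⁶ × 175 = 297.5×10⁻⁶.
Hence σ = E·αΔT = 149×10³ × 297.5×10⁻⁶ = 44.33 MPa, tensile.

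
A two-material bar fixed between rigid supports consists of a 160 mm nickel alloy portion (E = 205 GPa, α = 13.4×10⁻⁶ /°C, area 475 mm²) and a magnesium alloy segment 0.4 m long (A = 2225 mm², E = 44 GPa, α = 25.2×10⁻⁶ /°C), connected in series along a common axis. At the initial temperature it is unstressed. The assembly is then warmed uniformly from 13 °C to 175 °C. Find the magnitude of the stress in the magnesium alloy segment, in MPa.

σ ≈ 155 MPa (compressive)

Free thermal expansion of the whole bar: Σ αᵢΔT Lᵢ = 13.4×10⁻⁶×162×160 + 25.2×10⁻⁶×162×400 = 1.98 mm.
The walls prevent any net length change, so an axial force P (same in every segment) develops. Compatibility: P · Σ Lᵢ/(AᵢEᵢ) = δ_free.
The series flexibility is Σ Lᵢ/(AᵢEᵢ) = 160/(475×205×10³) + 400/(2225×44×10³) = 5.729×10⁻⁶ mm/N.
P = 1.98 / 5.729×10⁻⁶ = 345700 N = 345.7 kN, compressive.
σ_{magnesium alloy} = P / A = 345700 / 2225 = 155.4 MPa.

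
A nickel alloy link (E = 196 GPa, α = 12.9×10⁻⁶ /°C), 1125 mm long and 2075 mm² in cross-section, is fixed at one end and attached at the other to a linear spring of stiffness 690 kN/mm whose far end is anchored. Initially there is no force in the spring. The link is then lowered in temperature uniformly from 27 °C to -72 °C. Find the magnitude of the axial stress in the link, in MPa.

If the spring were absent the link would shorten by αΔT L = 12.9×10⁻⁶ × 99 × 1125 = 1.437 mm.
Let P be the tensile force in the spring. The link extends elastically by PL/(AE) and the spring stretches by P/k; together these equal δ_free.
So P = δ_free / [L/(AE) + 1/k] = 1.437 / [ 1125/(2075×196×10³) + 1/(690×10³) ].
P = 1.437 / 4.215×10⁻⁶ = 340800 N.
σ = P/A = 340800/2075 = 164.3 MPa.

σ ≈ 164 MPa (tensile)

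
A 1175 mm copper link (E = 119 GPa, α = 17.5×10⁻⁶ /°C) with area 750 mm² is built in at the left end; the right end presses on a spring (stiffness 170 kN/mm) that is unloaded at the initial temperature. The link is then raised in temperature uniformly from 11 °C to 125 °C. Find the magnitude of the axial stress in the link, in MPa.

Free thermal expansion: δ_free = αΔT L = 17.5×10⁻⁶ × 114 × 1175 = 2.344 mm.
Let P be the compressive force at the spring. The link shortens elastically by PL/(AE) and the spring compresses by P/k; together these equal δ_free.
P [ L/(AE) + 1/k ] = δ_free → P [ 1175/(750×119×10³) + 1/(170×10³) ] = 2.344.
P = 2.344 / 1.905×10⁻⁵ = 123100 N.
σ = P/A = 123100/750 = 164.1 MPa.

σ ≈ 164 MPa (compressive)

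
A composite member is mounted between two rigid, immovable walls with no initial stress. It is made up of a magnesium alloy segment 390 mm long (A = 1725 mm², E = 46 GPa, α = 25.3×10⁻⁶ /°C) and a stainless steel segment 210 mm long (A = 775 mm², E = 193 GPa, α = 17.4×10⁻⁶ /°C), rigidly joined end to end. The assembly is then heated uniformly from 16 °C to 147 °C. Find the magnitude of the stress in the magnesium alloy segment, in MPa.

σ ≈ 162 MPa (compressive)

Free thermal expansion of the whole bar: Σ αᵢΔT Lᵢ = 25.3×10⁻⁶×131×390 + 17.4×10⁻⁶×131×210 = 1.771 mm.
The rigid supports impose zero overall length change; the single axial force P common to all segments must satisfy P Σ Lᵢ/(AᵢEᵢ) = δ_free.
Σ Lᵢ/(AᵢEᵢ) = 390/(1725×46×10³) + 210/(775×193×10³) = 6.319×10⁻⁶ mm/N.
P = 1.771 / 6.319×10⁻⁶ = 280300 N = 280.3 kN, compressive.
σ_{magnesium alloy} = P / A = 280300 / 1725 = 162.5 MPa.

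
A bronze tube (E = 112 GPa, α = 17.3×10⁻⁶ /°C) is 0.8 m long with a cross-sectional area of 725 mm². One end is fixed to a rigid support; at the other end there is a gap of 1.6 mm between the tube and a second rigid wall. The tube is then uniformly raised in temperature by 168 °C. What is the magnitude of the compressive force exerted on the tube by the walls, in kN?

If the wall were absent the tube would grow by αΔT L = 17.3×10⁻⁶ × 168 × 800 = 2.325 mm.
The gap closes (δ_free > 1.6 mm) and the wall then resists a further 2.325 − 1.6 = 0.7251 mm of expansion.
That suppressed elongation corresponds to σ = E·Δ/L = 112×10³ × 0.7251/800 = 101.5 MPa.
P = σA = 101.5 × 725 = 73.6 kN.

P ≈ 73.6 kN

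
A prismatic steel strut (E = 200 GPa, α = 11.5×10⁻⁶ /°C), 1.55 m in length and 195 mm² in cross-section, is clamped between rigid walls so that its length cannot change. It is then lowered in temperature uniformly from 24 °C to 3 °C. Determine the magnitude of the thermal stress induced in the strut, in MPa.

Because both ends are immovable the net strain is zero, and the suppressed thermal strain is αΔT = 11.5×10⁻⁶ × 21 = 241.5×10⁻⁶.
Hence σ = E·αΔT = 200×10³ × 241.5×10⁻⁶ = 48.3 MPa, tensile.

σ ≈ 48.3 MPa (tensile)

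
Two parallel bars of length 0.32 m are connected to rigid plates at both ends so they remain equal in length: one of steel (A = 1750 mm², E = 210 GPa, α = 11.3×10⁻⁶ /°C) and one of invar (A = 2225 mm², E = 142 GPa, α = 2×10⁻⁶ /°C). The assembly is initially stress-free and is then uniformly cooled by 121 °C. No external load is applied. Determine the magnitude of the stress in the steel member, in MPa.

σ ≈ 109 MPa (tensile)

Equilibrium of a rigid end plate with no external load gives equal and opposite internal forces ±P in the two members. Since α_{steel} > α_{invar}, cooling drives the steel into tension and the invar into compression.
Equating the net (thermal + elastic) strains gives |α₁ − α₂|·ΔT = P·[1/(A₁E₁) + 1/(A₂E₂)].
|α₁ − α₂|·ΔT = 9.3×10⁻⁶ × 121 = 0.001125.
1/(A₁E₁) + 1/(A₂E₂) = 1/(1750×210×10³) + 1/(2225×142×10³) = 5.886×10⁻⁹ N⁻¹.
So P = 0.001125 / 5.886×10⁻⁹ = 191.2 kN.
σ_{steel} = P/A₁ = 191200/1750 = 109.2 MPa, tensile.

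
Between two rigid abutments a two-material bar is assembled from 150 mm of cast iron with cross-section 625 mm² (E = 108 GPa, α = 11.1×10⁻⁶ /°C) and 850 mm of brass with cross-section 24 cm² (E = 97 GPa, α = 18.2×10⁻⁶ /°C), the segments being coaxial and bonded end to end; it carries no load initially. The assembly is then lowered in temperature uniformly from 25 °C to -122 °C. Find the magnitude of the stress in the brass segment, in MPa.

Free thermal contraction of the whole bar: Σ αᵢΔT Lᵢ = 11.1×10⁻⁶×147×150 + 18.2×10⁻⁶×147×850 = 2.519 mm.
Since the ends are fixed, an axial force P builds up, equal in every segment, with P · Σ Lᵢ/(AᵢEᵢ) = δ_free.
Σ Lᵢ/(AᵢEᵢ) = 150/(625×108×10³) + 850/(2400×97×10³) = 5.873×10⁻⁶ mm/N.
Hence P = δ_free / Σ(L/AE) = 2.519/5.873×10⁻⁶ = 428.9 kN (tensile).
σ_{brass} = P / A = 428900 / 2400 = 178.7 MPa.

σ ≈ 179 MPa (tensile)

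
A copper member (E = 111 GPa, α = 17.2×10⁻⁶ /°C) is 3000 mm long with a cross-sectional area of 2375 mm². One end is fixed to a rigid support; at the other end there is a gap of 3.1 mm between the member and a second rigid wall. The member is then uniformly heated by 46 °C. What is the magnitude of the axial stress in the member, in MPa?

σ ≈ 0 MPa

If the wall were absent the member would grow by αΔT L = 17.2×10⁻⁶ × 46 × 3000 = 2.374 mm.
Since δ_free = 2.37 mm is less than the 3.1 mm gap, the member never touches the wall. No axial force develops.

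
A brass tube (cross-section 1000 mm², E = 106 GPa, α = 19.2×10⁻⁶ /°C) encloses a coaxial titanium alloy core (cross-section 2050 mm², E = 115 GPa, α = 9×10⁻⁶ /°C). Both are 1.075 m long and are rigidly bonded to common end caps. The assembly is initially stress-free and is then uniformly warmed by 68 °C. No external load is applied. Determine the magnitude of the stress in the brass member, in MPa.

Both members must finish at the same length. With the larger α, the brass tends to over-expand; the plates restrain it, putting the brass in compression and the titanium alloy in tension. With no external load the two internal forces are equal and opposite, magnitude P.
Compatibility of the two members (thermal + elastic change equal): (α₁ − α₂)ΔT = P·[1/(A₁E₁) + 1/(A₂E₂)].
|α₁ − α₂|·ΔT = 10.2×10⁻⁶ × 68 = 0.0006936.
1/(A₁E₁) + 1/(A₂E₂) = 1/(1000×106×10³) + 1/(2050×115×10³) = 1.368×10⁻⁸ N⁻¹.
So P = 0.0006936 / 1.368×10⁻⁸ = 50.72 kN.
σ_{brass} = P/A₁ = 50720/1000 = 50.72 MPa, compressive.

σ ≈ 50.7 MPa (compressive)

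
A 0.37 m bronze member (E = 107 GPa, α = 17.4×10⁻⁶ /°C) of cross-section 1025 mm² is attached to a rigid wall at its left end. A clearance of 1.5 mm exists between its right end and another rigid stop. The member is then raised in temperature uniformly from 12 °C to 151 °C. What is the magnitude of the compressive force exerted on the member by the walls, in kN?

P ≈ 0 kN

Unrestrained expansion: δ_free = αΔT L = 17.4×10⁻⁶ × 139 × 370 = 0.8949 mm.
This is smaller than the 1.5 mm clearance, so the member expands freely without reaching the stop — the stress is zero.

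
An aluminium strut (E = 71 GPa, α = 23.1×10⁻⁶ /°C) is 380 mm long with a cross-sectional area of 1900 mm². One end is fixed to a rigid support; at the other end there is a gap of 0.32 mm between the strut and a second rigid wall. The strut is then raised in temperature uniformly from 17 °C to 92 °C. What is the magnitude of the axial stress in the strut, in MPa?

If the wall were absent the strut would grow by αΔT L = 23.1×10⁻⁶ × 75 × 380 = 0.6583 mm.
This exceeds the 0.32 mm gap, so the wall pushes back. The portion of expansion that must be recovered elastically is δ_free − gap = 0.6583 − 0.32 = 0.3383 mm.
Compatibility: PL/(AE) = 0.3383 mm, so σ = P/A = E × (0.3383/380) = 63.22 MPa.

σ ≈ 63.2 MPa (compressive)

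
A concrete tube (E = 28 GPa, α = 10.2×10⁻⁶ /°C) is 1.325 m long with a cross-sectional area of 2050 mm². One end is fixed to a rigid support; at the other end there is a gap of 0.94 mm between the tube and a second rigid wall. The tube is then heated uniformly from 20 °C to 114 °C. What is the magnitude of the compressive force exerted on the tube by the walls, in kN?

Free thermal elongation = αΔT L = 10.2×10⁻⁶ × 94 × 1325 = 1.27 mm.
After closing the 0.94 mm clearance, 1.27 − 0.94 = 0.3304 mm of expansion remains to be suppressed by the wall.
Compatibility: PL/(AE) = 0.3304 mm, so σ = P/A = E × (0.3304/1325) = 6.982 MPa.
P = σA = 6.982 × 2050 = 14.31 kN.

P ≈ 14.3 kN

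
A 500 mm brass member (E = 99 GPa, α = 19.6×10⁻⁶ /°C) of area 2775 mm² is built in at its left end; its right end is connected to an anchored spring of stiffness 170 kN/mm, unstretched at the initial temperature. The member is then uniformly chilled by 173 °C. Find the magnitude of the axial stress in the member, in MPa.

σ ≈ 79.3 MPa (tensile)

If the spring were absent the member would shorten by αΔT L = 19.6×10⁻⁶ × 173 × 500 = 1.695 mm.
Let P be the tensile force in the spring. The member extends elastically by PL/(AE) and the spring stretches by P/k; together these equal δ_free.
So P = δ_free / [L/(AE) + 1/k] = 1.695 / [ 500/(2775×99×10³) + 1/(170×10³) ].
P = 1.695 / 7.702×10⁻⁶ = 220100 N.
σ = P/A = 220100/2775 = 79.32 MPa.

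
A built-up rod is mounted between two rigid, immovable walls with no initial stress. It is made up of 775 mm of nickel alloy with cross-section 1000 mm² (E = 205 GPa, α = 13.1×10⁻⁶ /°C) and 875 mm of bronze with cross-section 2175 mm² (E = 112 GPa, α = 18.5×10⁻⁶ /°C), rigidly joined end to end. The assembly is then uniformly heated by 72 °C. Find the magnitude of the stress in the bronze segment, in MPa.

σ ≈ 118 MPa (compressive)

Free thermal expansion of the whole bar: Σ αᵢΔT Lᵢ = 13.1×10⁻⁶×72×775 + 18.5×10⁻⁶×72×875 = 1.896 mm.
The walls prevent any net length change, so an axial force P (same in every segment) develops. Compatibility: P · Σ Lᵢ/(AᵢEᵢ) = δ_free.
The series flexibility is Σ Lᵢ/(AᵢEᵢ) = 775/(1000×205×10³) + 875/(2175×112×10³) = 7.372×10⁻⁶ mm/N.
P = 1.896 / 7.372×10⁻⁶ = 257200 N = 257.2 kN, compressive.
σ_{bronze} = P / A = 257200 / 2175 = 118.3 MPa.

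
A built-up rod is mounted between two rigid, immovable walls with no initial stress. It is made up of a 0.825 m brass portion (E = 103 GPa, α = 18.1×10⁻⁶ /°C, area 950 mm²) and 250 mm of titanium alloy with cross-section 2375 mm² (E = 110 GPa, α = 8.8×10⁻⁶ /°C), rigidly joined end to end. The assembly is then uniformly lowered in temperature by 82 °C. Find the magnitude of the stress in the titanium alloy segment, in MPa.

σ ≈ 63 MPa (tensile)

With the walls removed the bar would change length by δ_free = Σ αᵢΔT Lᵢ = 18.1×10⁻⁶×82×825 + 8.8×10⁻⁶×82×250 = 1.405 mm.
The walls prevent any net length change, so an axial force P (same in every segment) develops. Compatibility: P · Σ Lᵢ/(AᵢEᵢ) = δ_free.
The series flexibility is Σ Lᵢ/(AᵢEᵢ) = 825/(950×103×10³) + 250/(2375×110×10³) = 9.388×10⁻⁶ mm/N.
P = 1.405 / 9.388×10⁻⁶ = 149600 N = 149.6 kN, tensile.
σ_{titanium alloy} = P / A = 149600 / 2375 = 63.01 MPa.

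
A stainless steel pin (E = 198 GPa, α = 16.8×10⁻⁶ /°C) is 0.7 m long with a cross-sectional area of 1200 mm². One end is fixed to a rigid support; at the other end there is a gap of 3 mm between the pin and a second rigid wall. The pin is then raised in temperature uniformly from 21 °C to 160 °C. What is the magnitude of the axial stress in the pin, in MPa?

Unrestrained expansion: δ_free = αΔT L = 16.8×10⁻⁶ × 139 × 700 = 1.635 mm.
Since δ_free = 1.63 mm is less than the 3 mm gap, the pin never touches the wall. No axial force develops.

σ ≈ 0 MPa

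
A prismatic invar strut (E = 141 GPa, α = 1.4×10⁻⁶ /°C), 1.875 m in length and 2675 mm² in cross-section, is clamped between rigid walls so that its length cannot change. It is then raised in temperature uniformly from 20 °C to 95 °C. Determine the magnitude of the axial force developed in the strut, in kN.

P ≈ 39.6 kN (compressive)

The ends cannot move, so σ = EαΔT = 141×10³ × 1.4×10⁻⁶ × 75 = 14.8 MPa.
Then P = σA = 14.8 × 2675 mm² = 39.6 kN, compressive.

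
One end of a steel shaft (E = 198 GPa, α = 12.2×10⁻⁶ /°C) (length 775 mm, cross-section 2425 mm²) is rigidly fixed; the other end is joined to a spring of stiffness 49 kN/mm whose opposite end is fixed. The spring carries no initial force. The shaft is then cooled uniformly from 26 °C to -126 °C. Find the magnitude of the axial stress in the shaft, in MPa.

σ ≈ 26.9 MPa (tensile)

Free thermal contraction: δ_free = αΔT L = 12.2×10⁻⁶ × 152 × 775 = 1.437 mm.
With a force P in the spring, the elastic change of the shaft is PL/(AE) and that of the spring is P/k; compatibility requires their sum to equal δ_free.
So P = δ_free / [L/(AE) + 1/k] = 1.437 / [ 775/(2425×198×10³) + 1/(49×10³) ].
P = 1.437 / 2.202×10⁻⁵ = 65260 N.
σ = P/A = 65260/2425 = 26.91 MPa.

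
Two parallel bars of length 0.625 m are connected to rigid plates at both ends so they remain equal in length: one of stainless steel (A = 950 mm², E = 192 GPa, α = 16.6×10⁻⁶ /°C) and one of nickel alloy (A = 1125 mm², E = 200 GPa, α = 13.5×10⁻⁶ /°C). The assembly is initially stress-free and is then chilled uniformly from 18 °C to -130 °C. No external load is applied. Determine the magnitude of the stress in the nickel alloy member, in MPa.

σ ≈ 41.1 MPa (compressive)

Both members must finish at the same length. With the larger α, the stainless steel tends to over-contract; the plates restrain it, putting the stainless steel in tension and the nickel alloy in compression. With no external load the two internal forces are equal and opposite, magnitude P.
Equating the net (thermal + elastic) strains gives |α₁ − α₂|·ΔT = P·[1/(A₁E₁) + 1/(A₂E₂)].
|α₁ − α₂|·ΔT = 3.1×10⁻⁶ × 148 = 0.0004588.
1/(A₁E₁) + 1/(A₂E₂) = 1/(950×192×10³) + 1/(1125×200×10³) = 9.927×10⁻⁹ N⁻¹.
So P = 0.0004588 / 9.927×10⁻⁹ = 46.22 kN.
σ_{nickel alloy} = P/A₂ = 46220/1125 = 41.08 MPa, compressive.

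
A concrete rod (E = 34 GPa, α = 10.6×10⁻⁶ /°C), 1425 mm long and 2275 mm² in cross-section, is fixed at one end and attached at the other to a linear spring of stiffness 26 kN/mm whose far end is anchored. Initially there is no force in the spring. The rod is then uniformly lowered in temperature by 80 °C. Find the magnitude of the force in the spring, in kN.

P ≈ 21.2 kN

If the spring were absent the rod would shorten by αΔT L = 10.6×10⁻⁶ × 80 × 1425 = 1.208 mm.
Let P be the tensile force in the spring. The rod extends elastically by PL/(AE) and the spring stretches by P/k; together these equal δ_free.
So P = δ_free / [L/(AE) + 1/k] = 1.208 / [ 1425/(2275×34×10³) + 1/(26×10³) ].
P = 1.208 / 5.688×10⁻⁵ = 21240 N.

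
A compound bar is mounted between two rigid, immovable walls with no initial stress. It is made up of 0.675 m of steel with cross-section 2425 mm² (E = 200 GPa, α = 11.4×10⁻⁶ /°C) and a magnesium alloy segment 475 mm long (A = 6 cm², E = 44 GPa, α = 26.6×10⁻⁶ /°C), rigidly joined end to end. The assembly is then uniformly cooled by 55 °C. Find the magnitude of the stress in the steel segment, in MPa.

σ ≈ 23.8 MPa (tensile)

With the walls removed the bar would change length by δ_free = Σ αᵢΔT Lᵢ = 11.4×10⁻⁶×55×675 + 26.6×10⁻⁶×55×475 = 1.118 mm.
The walls prevent any net length change, so an axial force P (same in every segment) develops. Compatibility: P · Σ Lᵢ/(AᵢEᵢ) = δ_free.
The series flexibility is Σ Lᵢ/(AᵢEᵢ) = 675/(2425×200×10³) + 475/(600×44×10³) = 1.938×10⁻⁵ mm/N.
So P = 1.118 / 1.938×10⁻⁵ = 57.68 kN, tensile.
σ_{steel} = P / A = 57680 / 2425 = 23.79 MPa.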